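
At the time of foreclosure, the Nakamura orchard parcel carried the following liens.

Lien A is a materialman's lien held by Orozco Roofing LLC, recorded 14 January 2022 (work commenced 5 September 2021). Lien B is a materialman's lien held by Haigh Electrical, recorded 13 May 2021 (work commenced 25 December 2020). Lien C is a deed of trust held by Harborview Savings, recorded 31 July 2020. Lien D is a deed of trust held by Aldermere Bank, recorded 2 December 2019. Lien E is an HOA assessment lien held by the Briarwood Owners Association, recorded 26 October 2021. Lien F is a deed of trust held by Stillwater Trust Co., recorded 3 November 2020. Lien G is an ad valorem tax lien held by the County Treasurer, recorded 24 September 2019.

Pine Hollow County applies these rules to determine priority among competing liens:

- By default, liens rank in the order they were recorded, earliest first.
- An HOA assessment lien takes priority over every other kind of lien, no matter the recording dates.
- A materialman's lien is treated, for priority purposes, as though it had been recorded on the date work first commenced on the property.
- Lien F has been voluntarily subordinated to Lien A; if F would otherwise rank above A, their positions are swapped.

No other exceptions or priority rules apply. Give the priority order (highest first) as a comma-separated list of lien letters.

E, G, D, C, A, B, F

First, effective dates: A relates back to 5 September 2021 (work commenced); B is treated as recorded 25 December 2020, the work-commencement date.
E, as an HOA assessment lien, has superpriority and ranks first.
The other liens, earliest effective date first: G (24 September 2019), D (2 December 2019), C (31 July 2020), F (3 November 2020), B (25 December 2020), A (5 September 2021).
The subordination applies — F was senior to A — so F and A swap.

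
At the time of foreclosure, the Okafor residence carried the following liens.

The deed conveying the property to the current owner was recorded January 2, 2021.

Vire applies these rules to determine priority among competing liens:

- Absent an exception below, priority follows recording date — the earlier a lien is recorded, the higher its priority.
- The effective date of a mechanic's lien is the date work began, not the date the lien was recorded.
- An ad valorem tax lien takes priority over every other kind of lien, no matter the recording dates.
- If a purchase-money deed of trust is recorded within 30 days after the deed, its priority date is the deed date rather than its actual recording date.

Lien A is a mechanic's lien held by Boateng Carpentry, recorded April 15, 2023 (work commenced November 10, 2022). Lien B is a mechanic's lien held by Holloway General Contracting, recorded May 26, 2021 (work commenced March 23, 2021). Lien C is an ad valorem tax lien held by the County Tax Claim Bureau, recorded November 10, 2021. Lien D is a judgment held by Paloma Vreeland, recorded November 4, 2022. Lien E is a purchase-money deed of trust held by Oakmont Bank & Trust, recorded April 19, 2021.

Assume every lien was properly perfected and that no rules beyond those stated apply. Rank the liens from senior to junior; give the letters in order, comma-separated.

Effective dates after the stated exceptions: A's effective date is November 10, 2022, when work began; B relates back to March 23, 2021 (work commenced); E was recorded 107 days after the deed, outside the 30-day window, so it keeps its recording date.
As an ad valorem tax lien, C is senior to every other lien.
Remaining liens by effective date: B (March 23, 2021), E (April 19, 2021), D (November 4, 2022), A (November 10, 2022).

C, B, E, D, A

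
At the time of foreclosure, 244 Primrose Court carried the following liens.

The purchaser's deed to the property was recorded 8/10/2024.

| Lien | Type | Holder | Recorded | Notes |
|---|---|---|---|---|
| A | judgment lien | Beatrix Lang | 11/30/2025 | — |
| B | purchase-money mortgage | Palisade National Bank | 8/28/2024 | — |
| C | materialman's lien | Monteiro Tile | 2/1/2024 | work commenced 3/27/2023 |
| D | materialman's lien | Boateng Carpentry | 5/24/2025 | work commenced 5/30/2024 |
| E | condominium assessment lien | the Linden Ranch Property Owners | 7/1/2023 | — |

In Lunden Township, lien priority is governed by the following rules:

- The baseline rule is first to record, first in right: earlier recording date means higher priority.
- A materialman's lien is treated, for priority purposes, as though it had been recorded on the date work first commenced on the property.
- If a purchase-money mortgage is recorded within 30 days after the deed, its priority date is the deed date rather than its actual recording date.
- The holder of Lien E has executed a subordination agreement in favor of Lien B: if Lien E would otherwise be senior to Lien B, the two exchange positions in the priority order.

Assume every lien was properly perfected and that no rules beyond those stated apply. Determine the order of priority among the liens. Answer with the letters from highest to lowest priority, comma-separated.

C, B, D, E, A

First, effective dates: B relates back to the deed date 8/10/2024; C's effective date is 3/27/2023, when work began; D's effective date is 5/30/2024, when work began.
By effective date, earliest first: C (3/27/2023), E (7/1/2023), D (5/30/2024), B (8/10/2024), A (11/30/2025).
The subordination applies — E was senior to B — so E and B swap.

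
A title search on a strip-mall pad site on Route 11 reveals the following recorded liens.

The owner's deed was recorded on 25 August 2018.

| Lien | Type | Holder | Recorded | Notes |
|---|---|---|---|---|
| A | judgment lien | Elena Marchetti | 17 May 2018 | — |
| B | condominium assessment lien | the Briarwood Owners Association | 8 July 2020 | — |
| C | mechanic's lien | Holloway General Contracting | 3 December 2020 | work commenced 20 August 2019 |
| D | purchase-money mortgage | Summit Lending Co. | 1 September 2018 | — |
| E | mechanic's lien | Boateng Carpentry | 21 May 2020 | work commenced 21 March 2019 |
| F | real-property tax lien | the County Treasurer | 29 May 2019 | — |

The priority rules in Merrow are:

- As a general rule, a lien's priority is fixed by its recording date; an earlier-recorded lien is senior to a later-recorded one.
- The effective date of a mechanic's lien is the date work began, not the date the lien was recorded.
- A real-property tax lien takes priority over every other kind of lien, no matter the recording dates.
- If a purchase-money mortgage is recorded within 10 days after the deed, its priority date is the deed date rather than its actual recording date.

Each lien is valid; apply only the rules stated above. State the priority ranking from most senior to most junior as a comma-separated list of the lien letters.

First, effective dates: C relates back to 20 August 2019 (work commenced); D relates back to the deed date 25 August 2018; E is treated as recorded 21 March 2019, the work-commencement date.
F is a real-property tax lien and takes priority over every other lien.
The other liens, earliest effective date first: A (17 May 2018), D (25 August 2018), E (21 March 2019), C (20 August 2019), B (8 July 2020).

F, A, D, E, C, B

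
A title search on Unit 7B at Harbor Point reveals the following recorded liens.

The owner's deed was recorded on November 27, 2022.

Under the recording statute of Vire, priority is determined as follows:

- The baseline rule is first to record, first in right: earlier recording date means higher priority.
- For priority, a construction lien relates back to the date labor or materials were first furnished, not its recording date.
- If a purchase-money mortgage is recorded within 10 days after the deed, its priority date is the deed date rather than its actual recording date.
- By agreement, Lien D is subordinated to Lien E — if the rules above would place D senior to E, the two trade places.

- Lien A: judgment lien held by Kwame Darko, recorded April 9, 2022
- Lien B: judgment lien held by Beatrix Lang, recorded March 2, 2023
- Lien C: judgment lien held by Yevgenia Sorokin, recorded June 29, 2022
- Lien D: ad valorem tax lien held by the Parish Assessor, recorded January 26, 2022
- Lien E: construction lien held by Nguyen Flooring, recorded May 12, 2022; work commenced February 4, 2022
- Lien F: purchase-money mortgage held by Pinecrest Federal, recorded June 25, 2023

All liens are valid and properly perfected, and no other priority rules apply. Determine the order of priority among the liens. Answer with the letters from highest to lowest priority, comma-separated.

First, effective dates: E's effective date is February 4, 2022, when work began; F was recorded 210 days after the deed, outside the 10-day window, so it keeps its recording date.
Sorted by effective date: D (January 26, 2022), E (February 4, 2022), A (April 9, 2022), C (June 29, 2022), B (March 2, 2023), F (June 25, 2023).
D is senior to E before the subordination, so the two trade places.

E, D, A, C, B, F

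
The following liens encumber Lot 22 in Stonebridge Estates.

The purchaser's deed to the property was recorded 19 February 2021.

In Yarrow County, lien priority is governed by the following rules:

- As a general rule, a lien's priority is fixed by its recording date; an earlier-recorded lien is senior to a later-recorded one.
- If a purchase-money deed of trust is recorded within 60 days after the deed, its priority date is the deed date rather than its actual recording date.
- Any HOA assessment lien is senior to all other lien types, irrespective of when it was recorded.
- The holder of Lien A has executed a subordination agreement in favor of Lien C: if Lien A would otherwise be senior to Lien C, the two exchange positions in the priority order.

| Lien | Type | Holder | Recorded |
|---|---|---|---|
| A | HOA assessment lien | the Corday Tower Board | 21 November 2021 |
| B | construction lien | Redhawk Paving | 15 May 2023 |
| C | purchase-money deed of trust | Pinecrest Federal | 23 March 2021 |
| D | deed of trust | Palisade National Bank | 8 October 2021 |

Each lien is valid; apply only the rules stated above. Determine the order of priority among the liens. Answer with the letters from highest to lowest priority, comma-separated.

C, A, D, B

Effective dates after the stated exceptions: C relates back to the deed date 19 February 2021.
A is an HOA assessment lien, so it outranks all other liens regardless of date.
Among the remaining liens, by effective date: C (19 February 2021), D (8 October 2021), B (15 May 2023).
A is senior to C before the subordination, so the two trade places.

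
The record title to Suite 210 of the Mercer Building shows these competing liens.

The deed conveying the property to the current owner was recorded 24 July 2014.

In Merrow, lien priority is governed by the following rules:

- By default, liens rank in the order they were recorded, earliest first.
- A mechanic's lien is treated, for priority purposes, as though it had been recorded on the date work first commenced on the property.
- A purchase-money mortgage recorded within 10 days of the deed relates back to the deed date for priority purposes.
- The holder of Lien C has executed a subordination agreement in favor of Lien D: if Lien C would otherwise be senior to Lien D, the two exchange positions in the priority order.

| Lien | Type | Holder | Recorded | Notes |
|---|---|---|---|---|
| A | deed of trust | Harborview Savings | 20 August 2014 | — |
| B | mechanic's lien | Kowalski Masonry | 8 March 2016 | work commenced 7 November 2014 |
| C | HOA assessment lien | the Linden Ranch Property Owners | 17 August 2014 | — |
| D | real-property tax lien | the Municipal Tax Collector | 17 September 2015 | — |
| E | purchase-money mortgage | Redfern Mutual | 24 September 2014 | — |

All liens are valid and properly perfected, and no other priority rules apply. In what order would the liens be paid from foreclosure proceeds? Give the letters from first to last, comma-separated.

D, A, E, B, C

Effective dates: B's effective date is 7 November 2014, when work began; E was recorded 62 days after the deed, outside the 10-day window, so it keeps its recording date.
Ordering by effective date: C (17 August 2014), A (20 August 2014), E (24 September 2014), B (7 November 2014), D (17 September 2015).
Because C would otherwise rank above D, the subordination swaps them.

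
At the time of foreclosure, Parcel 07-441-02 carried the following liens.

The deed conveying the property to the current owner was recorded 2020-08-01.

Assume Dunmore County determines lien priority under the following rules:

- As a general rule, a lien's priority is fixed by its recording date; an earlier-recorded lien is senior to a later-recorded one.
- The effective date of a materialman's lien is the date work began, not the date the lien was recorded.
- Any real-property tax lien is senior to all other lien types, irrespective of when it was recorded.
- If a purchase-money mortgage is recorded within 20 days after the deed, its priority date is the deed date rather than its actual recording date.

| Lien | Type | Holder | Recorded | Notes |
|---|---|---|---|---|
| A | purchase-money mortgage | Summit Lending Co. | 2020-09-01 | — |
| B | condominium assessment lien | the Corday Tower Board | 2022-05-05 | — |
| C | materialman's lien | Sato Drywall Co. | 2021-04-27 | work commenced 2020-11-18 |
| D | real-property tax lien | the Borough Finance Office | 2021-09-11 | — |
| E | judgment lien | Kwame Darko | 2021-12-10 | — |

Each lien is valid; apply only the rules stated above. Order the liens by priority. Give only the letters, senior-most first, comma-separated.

D, A, C, E, B

Adjusting effective dates: A was recorded 31 days after the deed, outside the 20-day window, so it keeps its recording date; C's effective date is 2020-11-18, when work began.
D is a real-property tax lien and takes priority over every other lien.
Remaining liens by effective date: A (2020-09-01), C (2020-11-18), E (2021-12-10), B (2022-05-05).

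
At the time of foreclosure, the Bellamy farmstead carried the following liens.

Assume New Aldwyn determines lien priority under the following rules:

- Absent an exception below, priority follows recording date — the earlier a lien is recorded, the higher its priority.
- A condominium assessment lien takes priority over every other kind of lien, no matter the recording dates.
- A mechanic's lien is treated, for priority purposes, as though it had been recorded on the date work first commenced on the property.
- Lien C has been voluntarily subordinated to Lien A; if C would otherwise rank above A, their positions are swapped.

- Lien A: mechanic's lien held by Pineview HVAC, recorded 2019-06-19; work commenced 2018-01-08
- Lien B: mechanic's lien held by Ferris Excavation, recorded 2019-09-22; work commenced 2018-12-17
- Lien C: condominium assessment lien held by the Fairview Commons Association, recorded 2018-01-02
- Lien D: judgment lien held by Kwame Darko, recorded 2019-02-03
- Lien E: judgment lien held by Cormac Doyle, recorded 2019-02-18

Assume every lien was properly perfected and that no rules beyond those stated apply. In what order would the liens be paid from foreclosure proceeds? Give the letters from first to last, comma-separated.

A, C, B, D, E

First, effective dates: A relates back to 2018-01-08 (work commenced); B relates back to 2018-12-17 (work commenced).
C is a condominium assessment lien, so it outranks all other liens regardless of date.
Ordering the rest by effective date: A (2018-01-08), B (2018-12-17), D (2019-02-03), E (2019-02-18).
C is senior to A before the subordination, so the two trade places.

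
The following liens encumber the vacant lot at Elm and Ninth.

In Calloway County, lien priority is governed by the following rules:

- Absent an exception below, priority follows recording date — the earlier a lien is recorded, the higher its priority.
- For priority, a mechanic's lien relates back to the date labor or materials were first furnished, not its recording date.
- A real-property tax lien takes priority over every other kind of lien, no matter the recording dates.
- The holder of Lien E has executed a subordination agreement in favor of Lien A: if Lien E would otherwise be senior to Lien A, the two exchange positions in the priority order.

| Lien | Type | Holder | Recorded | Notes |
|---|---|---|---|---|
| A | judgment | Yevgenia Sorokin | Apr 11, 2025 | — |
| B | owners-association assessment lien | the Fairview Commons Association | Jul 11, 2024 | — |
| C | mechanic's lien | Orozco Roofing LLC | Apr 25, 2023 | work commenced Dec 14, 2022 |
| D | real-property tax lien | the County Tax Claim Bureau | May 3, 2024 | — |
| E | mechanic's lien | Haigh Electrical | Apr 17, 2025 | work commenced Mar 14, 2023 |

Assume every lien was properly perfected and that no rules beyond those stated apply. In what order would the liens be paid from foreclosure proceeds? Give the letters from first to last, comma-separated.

D, C, A, B, E

Effective dates after the stated exceptions: C's effective date is Dec 14, 2022, when work began; E is treated as recorded Mar 14, 2023, the work-commencement date.
D, as a real-property tax lien, has superpriority and ranks first.
The other liens, earliest effective date first: C (Dec 14, 2022), E (Mar 14, 2023), B (Jul 11, 2024), A (Apr 11, 2025).
Because E would otherwise rank above A, the subordination swaps them.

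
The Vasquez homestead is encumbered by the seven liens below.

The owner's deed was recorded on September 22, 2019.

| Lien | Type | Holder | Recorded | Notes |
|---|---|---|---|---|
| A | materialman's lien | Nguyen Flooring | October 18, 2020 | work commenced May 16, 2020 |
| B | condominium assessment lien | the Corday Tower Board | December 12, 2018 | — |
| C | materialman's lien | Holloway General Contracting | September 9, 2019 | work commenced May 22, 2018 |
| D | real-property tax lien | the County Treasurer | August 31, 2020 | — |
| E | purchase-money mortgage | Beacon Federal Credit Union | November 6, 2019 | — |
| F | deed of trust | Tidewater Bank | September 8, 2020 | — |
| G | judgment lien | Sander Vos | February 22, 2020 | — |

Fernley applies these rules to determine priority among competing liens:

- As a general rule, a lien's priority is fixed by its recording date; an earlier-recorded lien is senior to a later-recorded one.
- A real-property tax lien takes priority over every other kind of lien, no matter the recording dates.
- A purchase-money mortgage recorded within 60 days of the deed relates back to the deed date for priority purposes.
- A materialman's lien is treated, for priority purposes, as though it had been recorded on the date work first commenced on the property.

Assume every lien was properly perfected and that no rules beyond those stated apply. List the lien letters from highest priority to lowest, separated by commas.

D, C, B, E, G, A, F

Effective dates after the stated exceptions: A is treated as recorded May 16, 2020, the work-commencement date; C is treated as recorded May 22, 2018, the work-commencement date; E was recorded within the 60-day window, so its effective date is the deed date September 22, 2019.
D is a real-property tax lien and takes priority over every other lien.
Among the remaining liens, by effective date: C (May 22, 2018), B (December 12, 2018), E (September 22, 2019), G (February 22, 2020), A (May 16, 2020), F (September 8, 2020).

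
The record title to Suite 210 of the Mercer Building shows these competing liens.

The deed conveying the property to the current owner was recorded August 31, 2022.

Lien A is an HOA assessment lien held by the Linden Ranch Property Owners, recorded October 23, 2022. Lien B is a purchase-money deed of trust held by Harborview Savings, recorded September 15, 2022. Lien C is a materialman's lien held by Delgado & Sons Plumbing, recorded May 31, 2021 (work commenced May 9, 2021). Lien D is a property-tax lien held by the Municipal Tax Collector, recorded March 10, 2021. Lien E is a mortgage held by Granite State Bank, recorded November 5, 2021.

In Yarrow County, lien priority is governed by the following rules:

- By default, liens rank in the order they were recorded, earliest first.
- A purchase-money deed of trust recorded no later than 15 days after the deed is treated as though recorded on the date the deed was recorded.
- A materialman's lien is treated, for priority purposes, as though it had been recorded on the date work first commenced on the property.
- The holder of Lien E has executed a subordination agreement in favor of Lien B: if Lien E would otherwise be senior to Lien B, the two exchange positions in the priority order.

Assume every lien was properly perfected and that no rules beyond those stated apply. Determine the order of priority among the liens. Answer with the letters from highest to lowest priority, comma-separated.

D, C, B, E, A

First, effective dates: B's effective date is the deed date, August 31, 2022; C is treated as recorded May 9, 2021, the work-commencement date.
Sorted by effective date: D (March 10, 2021), C (May 9, 2021), E (November 5, 2021), B (August 31, 2022), A (October 23, 2022).
E would otherwise be senior to B, so under the subordination agreement E and B exchange positions.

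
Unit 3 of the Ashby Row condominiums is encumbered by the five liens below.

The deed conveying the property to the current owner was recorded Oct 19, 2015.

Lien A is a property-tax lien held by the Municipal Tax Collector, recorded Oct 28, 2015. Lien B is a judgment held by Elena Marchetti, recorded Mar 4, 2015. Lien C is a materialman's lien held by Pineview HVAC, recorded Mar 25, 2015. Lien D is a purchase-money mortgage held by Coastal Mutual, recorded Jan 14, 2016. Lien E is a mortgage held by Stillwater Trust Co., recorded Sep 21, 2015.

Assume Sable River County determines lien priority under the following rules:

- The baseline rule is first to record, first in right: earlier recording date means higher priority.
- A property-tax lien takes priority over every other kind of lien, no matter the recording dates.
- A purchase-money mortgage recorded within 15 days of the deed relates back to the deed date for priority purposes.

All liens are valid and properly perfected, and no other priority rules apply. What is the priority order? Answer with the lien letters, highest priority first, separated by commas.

A, B, C, E, D

Adjusting effective dates: D missed the 15-day window (87 days after the deed), so its recording date stands.
A is a property-tax lien and takes priority over every other lien.
The other liens, earliest effective date first: B (Mar 4, 2015), C (Mar 25, 2015), E (Sep 21, 2015), D (Jan 14, 2016).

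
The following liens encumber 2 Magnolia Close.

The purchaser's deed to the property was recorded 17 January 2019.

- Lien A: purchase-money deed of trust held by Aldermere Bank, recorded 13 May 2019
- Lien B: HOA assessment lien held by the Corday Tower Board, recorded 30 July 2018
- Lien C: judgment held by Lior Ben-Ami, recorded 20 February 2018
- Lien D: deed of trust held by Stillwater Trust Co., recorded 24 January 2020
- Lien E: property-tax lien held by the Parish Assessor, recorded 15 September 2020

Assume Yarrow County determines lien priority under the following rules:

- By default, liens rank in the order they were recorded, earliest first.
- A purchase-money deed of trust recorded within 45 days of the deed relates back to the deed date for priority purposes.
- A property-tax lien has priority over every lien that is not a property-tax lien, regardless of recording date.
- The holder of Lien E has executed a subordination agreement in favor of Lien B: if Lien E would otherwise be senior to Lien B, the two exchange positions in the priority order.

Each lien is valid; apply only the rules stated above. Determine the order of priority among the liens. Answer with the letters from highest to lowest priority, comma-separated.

First, effective dates: A was recorded 116 days after the deed — beyond 45 days — so no relation-back applies.
E is a property-tax lien and takes priority over every other lien.
Remaining liens by effective date: C (20 February 2018), B (30 July 2018), A (13 May 2019), D (24 January 2020).
E is senior to B before the subordination, so the two trade places.

B, C, E, A, D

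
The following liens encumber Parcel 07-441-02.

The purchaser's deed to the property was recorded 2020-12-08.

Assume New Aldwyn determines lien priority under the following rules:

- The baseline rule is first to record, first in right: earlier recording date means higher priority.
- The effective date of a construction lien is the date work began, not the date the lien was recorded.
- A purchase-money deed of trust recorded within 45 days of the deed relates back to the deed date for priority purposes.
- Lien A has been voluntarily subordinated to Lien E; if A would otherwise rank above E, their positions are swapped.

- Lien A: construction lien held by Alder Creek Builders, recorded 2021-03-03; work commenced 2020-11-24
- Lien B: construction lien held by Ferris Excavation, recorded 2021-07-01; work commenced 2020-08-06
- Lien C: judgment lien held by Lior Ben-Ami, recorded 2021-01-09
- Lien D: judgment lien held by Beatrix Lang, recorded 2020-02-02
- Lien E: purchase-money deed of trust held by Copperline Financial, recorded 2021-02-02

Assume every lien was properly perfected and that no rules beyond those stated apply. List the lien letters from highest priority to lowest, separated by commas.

First, effective dates: A is treated as recorded 2020-11-24, the work-commencement date; B relates back to 2020-08-06 (work commenced); E was recorded 56 days after the deed — beyond 45 days — so no relation-back applies.
By effective date, earliest first: D (2020-02-02), B (2020-08-06), A (2020-11-24), C (2021-01-09), E (2021-02-02).
A is senior to E before the subordination, so the two trade places.

D, B, E, C, A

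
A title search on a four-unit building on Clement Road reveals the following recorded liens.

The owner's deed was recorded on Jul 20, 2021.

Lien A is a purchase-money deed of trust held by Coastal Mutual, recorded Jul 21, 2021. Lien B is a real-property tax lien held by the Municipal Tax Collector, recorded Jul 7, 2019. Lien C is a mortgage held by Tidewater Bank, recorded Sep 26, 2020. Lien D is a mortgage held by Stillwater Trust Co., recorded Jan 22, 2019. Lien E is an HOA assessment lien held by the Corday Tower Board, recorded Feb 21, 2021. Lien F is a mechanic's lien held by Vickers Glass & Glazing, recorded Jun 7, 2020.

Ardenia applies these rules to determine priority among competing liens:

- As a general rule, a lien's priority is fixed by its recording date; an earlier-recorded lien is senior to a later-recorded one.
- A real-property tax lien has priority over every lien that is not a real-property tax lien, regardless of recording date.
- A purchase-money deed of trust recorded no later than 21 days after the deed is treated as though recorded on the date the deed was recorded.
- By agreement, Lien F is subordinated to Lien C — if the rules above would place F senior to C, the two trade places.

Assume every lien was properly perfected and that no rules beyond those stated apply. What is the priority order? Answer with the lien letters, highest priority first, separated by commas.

Adjusting effective dates: A relates back to the deed date Jul 20, 2021.
B, as a real-property tax lien, has superpriority and ranks first.
Among the remaining liens, by effective date: D (Jan 22, 2019), F (Jun 7, 2020), C (Sep 26, 2020), E (Feb 21, 2021), A (Jul 20, 2021).
The subordination applies — F was senior to C — so F and C swap.

B, D, C, F, E, A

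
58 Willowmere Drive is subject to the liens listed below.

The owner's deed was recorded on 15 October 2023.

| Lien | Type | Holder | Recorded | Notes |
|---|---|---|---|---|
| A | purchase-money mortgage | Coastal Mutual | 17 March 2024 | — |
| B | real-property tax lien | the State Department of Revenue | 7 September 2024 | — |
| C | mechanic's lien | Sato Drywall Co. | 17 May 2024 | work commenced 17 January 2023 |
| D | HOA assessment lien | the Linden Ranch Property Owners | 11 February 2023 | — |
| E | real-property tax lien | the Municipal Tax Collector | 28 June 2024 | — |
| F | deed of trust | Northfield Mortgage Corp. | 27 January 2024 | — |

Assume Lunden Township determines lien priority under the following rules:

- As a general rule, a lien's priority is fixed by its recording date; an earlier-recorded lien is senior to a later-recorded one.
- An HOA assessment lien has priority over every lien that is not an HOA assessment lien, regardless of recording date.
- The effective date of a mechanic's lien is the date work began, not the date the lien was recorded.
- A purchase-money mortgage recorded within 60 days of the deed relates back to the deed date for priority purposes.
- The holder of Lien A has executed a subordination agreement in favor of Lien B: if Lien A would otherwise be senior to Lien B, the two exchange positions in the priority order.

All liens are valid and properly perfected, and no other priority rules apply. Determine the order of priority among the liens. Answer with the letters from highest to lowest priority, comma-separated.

D, C, F, B, E, A

Effective dates: A was recorded 154 days after the deed, outside the 60-day window, so it keeps its recording date; C is treated as recorded 17 January 2023, the work-commencement date.
D is an HOA assessment lien, so it outranks all other liens regardless of date.
Among the remaining liens, by effective date: C (17 January 2023), F (27 January 2024), A (17 March 2024), E (28 June 2024), B (7 September 2024).
Because A would otherwise rank above B, the subordination swaps them.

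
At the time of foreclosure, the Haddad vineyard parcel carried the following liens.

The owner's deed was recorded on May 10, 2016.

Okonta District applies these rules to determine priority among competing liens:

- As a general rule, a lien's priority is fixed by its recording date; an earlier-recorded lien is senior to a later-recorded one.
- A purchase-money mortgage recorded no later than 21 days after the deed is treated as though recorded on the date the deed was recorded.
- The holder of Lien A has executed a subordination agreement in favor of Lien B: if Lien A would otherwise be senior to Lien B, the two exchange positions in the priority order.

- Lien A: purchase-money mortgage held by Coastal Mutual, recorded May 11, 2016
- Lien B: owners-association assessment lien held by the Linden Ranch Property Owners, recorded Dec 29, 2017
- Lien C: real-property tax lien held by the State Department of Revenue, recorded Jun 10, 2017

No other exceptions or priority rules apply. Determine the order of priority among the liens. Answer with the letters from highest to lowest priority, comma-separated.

First, effective dates: A's effective date is the deed date, May 10, 2016.
Sorted by effective date: A (May 10, 2016), C (Jun 10, 2017), B (Dec 29, 2017).
Because A would otherwise rank above B, the subordination swaps them.

B, C, A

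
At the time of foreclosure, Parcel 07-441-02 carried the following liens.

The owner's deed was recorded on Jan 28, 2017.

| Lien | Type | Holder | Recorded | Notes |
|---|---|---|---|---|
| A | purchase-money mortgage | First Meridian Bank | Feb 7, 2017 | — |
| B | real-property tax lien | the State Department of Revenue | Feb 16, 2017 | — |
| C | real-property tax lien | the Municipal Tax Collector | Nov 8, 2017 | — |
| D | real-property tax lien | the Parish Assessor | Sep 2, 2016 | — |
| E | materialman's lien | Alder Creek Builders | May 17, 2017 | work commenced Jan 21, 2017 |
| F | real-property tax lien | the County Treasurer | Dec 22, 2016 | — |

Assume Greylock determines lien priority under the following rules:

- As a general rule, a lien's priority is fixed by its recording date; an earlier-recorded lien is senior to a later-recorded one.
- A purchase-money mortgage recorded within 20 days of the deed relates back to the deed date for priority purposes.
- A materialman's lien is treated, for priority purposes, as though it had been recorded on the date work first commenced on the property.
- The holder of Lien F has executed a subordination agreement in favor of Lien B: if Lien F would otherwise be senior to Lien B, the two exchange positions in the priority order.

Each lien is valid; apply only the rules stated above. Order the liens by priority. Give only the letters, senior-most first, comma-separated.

D, B, E, A, F, C

Adjusting effective dates: A's effective date is the deed date, Jan 28, 2017; E relates back to Jan 21, 2017 (work commenced).
By effective date: D (Sep 2, 2016), F (Dec 22, 2016), E (Jan 21, 2017), A (Jan 28, 2017), B (Feb 16, 2017), C (Nov 8, 2017).
The subordination applies — F was senior to B — so F and B swap.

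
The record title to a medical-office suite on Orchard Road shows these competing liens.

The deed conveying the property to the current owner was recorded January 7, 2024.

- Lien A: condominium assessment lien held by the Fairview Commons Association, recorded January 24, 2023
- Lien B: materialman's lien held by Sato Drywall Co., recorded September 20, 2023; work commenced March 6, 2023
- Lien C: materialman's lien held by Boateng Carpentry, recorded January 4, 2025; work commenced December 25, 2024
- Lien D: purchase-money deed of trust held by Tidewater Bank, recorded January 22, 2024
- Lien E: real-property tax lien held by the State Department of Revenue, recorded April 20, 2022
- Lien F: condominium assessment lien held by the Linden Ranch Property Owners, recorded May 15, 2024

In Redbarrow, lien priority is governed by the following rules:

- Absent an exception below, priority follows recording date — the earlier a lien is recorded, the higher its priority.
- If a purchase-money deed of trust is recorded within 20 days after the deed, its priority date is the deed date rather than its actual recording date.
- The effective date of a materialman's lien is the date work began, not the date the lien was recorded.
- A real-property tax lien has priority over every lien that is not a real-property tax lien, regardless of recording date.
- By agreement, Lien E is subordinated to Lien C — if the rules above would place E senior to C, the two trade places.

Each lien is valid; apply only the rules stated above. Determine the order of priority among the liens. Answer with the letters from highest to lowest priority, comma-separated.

C, A, B, D, F, E

Effective dates after the stated exceptions: B is treated as recorded March 6, 2023, the work-commencement date; C relates back to December 25, 2024 (work commenced); D's effective date is the deed date, January 7, 2024.
E is a real-property tax lien, so it outranks all other liens regardless of date.
Ordering the rest by effective date: A (January 24, 2023), B (March 6, 2023), D (January 7, 2024), F (May 15, 2024), C (December 25, 2024).
Because E would otherwise rank above C, the subordination swaps them.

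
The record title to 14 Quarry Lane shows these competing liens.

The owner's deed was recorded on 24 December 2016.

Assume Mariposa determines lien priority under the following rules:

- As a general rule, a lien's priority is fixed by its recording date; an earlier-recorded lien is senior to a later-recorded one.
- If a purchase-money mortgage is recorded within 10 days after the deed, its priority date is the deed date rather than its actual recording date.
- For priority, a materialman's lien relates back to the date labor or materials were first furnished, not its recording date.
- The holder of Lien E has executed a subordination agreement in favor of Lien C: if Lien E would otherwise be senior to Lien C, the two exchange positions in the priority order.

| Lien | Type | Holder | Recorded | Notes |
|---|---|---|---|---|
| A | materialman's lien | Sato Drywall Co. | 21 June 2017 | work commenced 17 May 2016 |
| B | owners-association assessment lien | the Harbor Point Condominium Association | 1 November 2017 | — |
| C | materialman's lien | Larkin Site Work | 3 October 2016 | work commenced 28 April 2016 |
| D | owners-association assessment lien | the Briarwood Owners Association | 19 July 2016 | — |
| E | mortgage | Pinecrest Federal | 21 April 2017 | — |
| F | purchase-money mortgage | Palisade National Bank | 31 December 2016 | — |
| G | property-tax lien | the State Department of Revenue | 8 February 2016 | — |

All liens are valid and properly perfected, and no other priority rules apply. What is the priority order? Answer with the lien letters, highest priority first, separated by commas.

First, effective dates: A is treated as recorded 17 May 2016, the work-commencement date; C's effective date is 28 April 2016, when work began; F's effective date is the deed date, 24 December 2016.
By effective date: G (8 February 2016), C (28 April 2016), A (17 May 2016), D (19 July 2016), F (24 December 2016), E (21 April 2017), B (1 November 2017).
E is already junior to C, so the subordination agreement changes nothing.

G, C, A, D, F, E, B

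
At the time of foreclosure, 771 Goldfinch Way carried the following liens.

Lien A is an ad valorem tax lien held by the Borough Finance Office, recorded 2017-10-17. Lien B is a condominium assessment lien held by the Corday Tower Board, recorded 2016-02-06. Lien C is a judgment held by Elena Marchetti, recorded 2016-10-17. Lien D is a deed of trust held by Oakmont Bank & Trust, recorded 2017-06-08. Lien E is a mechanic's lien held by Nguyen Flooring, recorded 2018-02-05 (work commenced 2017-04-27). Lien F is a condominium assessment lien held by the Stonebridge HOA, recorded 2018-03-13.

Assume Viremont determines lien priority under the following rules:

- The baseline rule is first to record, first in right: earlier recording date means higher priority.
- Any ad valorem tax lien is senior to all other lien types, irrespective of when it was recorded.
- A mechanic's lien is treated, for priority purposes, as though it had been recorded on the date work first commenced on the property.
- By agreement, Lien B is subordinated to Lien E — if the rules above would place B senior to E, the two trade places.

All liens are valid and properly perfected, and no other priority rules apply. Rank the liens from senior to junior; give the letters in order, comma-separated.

First, effective dates: E's effective date is 2017-04-27, when work began.
As an ad valorem tax lien, A is senior to every other lien.
Ordering the rest by effective date: B (2016-02-06), C (2016-10-17), E (2017-04-27), D (2017-06-08), F (2018-03-13).
The subordination applies — B was senior to E — so B and E swap.

A, E, C, B, D, F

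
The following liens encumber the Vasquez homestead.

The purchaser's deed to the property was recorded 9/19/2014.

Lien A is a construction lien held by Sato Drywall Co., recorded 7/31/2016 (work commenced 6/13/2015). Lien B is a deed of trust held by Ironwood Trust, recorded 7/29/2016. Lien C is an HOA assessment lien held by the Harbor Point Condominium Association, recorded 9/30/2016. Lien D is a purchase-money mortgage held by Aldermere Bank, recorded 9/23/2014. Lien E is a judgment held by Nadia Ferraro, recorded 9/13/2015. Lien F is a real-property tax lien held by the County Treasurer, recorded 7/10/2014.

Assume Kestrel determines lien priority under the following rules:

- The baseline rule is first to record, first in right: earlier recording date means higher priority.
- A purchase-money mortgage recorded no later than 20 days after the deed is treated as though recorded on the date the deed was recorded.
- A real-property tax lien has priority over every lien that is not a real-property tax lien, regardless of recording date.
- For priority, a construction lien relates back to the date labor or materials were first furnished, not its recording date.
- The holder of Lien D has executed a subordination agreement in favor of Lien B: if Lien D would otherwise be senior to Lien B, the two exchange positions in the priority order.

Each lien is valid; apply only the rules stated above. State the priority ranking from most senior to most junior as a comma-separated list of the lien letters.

Effective dates after the stated exceptions: A is treated as recorded 6/13/2015, the work-commencement date; D's effective date is the deed date, 9/19/2014.
F, as a real-property tax lien, has superpriority and ranks first.
Among the remaining liens, by effective date: D (9/19/2014), A (6/13/2015), E (9/13/2015), B (7/29/2016), C (9/30/2016).
D would otherwise be senior to B, so under the subordination agreement D and B exchange positions.

F, B, A, E, D, C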